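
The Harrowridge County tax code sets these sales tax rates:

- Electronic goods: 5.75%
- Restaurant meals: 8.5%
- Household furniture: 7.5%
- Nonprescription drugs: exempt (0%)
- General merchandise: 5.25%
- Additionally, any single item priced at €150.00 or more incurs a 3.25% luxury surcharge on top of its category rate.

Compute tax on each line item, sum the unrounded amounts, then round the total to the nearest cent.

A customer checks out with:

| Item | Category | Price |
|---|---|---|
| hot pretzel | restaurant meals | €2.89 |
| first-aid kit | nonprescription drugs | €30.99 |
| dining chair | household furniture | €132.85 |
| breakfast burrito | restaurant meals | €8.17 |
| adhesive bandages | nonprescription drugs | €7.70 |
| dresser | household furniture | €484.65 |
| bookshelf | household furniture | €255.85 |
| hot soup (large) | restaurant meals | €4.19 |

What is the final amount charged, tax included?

Hot pretzel €2.89: restaurant meals → 8.5% → €0.24565
First-aid kit €30.99: nonprescription drugs → 0% → €0.00
Dining chair €132.85: household furniture → 7.5% → €9.96375
Breakfast burrito €8.17: restaurant meals → 8.5% → €0.69445
Adhesive bandages €7.70: nonprescription drugs → 0% → €0.00
Dresser €484.65: household furniture → 7.5% + 3.25% surcharge = 10.75% → €52.099875
Bookshelf €255.85: household furniture → 7.5% + 3.25% surcharge = 10.75% → €27.503875
Hot soup (large) €4.19: restaurant meals → 8.5% → €0.35615
Subtotal = €927.29; unrounded tax = €90.86375 → €90.86; total due = €1018.15

€1018.15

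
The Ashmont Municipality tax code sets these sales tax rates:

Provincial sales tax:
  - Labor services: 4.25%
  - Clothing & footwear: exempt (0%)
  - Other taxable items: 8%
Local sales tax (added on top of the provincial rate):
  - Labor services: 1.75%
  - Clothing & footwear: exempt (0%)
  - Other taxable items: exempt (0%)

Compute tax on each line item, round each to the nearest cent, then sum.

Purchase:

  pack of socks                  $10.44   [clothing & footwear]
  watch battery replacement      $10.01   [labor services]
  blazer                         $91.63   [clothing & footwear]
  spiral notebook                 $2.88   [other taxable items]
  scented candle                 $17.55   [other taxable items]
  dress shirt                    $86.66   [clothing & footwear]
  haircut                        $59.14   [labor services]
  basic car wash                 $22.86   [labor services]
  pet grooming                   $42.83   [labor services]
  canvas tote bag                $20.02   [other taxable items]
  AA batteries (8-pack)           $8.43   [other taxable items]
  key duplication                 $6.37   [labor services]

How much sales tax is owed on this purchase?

$12.37

Pack of socks $10.44: clothing & footwear → 0% + 0% local = 0% → $0.00
Watch battery replacement $10.01: labor services → 4.25% + 1.75% local = 6% → $0.60
Blazer $91.63: clothing & footwear → 0% + 0% local = 0% → $0.00
Spiral notebook $2.88: other taxable items → 8% + 0% local = 8% → $0.23
Scented candle $17.55: other taxable items → 8% + 0% local = 8% → $1.40
Dress shirt $86.66: clothing & footwear → 0% + 0% local = 0% → $0.00
Haircut $59.14: labor services → 4.25% + 1.75% local = 6% → $3.55
Basic car wash $22.86: labor services → 4.25% + 1.75% local = 6% → $1.37
Pet grooming $42.83: labor services → 4.25% + 1.75% local = 6% → $2.57
Canvas tote bag $20.02: other taxable items → 8% + 0% local = 8% → $1.60
AA batteries (8-pack) $8.43: other taxable items → 8% + 0% local = 8% → $0.67
Key duplication $6.37: labor services → 4.25% + 1.75% local = 6% → $0.38
Total tax = $0.60 + $0.23 + $1.40 + $3.55 + $1.37 + $2.57 + $1.60 + $0.67 + $0.38 = $12.37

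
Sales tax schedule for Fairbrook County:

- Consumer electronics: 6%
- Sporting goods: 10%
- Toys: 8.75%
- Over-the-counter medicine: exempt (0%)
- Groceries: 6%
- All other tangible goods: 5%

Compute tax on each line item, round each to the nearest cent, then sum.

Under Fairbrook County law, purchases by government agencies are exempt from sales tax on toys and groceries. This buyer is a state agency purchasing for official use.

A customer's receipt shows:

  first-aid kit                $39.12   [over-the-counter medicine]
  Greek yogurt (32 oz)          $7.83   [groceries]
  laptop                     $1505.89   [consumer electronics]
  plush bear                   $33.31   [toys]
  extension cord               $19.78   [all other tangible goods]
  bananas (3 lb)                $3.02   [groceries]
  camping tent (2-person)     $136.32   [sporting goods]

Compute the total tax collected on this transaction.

First-aid kit $39.12: over-the-counter medicine → 0% → $0.00
Greek yogurt (32 oz) $7.83: groceries, buyer-exempt → 0% → $0.00
Laptop $1505.89: consumer electronics → 6% → $90.35
Plush bear $33.31: toys, buyer-exempt → 0% → $0.00
Extension cord $19.78: all other tangible goods → 5% → $0.99
Bananas (3 lb) $3.02: groceries, buyer-exempt → 0% → $0.00
Camping tent (2-person) $136.32: sporting goods → 10% → $13.63
Total tax = $90.35 + $0.99 + $13.63 = $104.97

$104.97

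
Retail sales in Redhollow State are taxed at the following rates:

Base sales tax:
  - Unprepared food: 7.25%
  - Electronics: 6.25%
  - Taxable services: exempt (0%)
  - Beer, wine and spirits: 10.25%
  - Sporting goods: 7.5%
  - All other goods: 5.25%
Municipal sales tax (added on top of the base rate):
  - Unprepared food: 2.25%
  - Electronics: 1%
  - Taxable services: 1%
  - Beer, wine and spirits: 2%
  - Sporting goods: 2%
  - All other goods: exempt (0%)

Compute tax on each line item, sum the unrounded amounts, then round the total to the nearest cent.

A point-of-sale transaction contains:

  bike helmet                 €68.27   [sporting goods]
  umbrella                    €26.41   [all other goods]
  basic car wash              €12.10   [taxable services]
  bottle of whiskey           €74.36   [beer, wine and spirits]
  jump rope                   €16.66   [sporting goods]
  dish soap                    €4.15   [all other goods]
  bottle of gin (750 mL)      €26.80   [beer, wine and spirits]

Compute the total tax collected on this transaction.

Bike helmet €68.27: sporting goods → 7.5% + 2% municipal = 9.5% → €6.48565
Umbrella €26.41: all other goods → 5.25% + 0% municipal = 5.25% → €1.386525
Basic car wash €12.10: taxable services → 0% + 1% municipal = 1% → €0.121
Bottle of whiskey €74.36: beer, wine and spirits → 10.25% + 2% municipal = 12.25% → €9.1091
Jump rope €16.66: sporting goods → 7.5% + 2% municipal = 9.5% → €1.5827
Dish soap €4.15: all other goods → 5.25% + 0% municipal = 5.25% → €0.217875
Bottle of gin (750 mL) €26.80: beer, wine and spirits → 10.25% + 2% municipal = 12.25% → €3.283
Unrounded tax sum = €22.18585 → €22.19

€22.19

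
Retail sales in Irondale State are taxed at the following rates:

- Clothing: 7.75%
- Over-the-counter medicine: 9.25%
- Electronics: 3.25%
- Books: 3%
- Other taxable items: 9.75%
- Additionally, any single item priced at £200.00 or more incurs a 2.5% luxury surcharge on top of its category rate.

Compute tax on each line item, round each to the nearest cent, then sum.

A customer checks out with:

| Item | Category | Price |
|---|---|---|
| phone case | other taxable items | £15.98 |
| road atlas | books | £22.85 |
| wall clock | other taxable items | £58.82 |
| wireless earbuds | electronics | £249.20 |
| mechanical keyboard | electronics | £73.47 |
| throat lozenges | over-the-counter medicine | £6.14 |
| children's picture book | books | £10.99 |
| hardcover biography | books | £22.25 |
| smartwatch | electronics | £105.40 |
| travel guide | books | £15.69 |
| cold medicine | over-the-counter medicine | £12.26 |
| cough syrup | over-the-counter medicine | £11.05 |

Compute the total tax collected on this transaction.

Phone case £15.98: other taxable items → 9.75% → £1.56
Road atlas £22.85: books → 3% → £0.69
Wall clock £58.82: other taxable items → 9.75% → £5.73
Wireless earbuds £249.20: electronics → 3.25% + 2.5% surcharge = 5.75% → £14.33
Mechanical keyboard £73.47: electronics → 3.25% → £2.39
Throat lozenges £6.14: over-the-counter medicine → 9.25% → £0.57
Children's picture book £10.99: books → 3% → £0.33
Hardcover biography £22.25: books → 3% → £0.67
Smartwatch £105.40: electronics → 3.25% → £3.43
Travel guide £15.69: books → 3% → £0.47
Cold medicine £12.26: over-the-counter medicine → 9.25% → £1.13
Cough syrup £11.05: over-the-counter medicine → 9.25% → £1.02
Total tax = £1.56 + £0.69 + £5.73 + £14.33 + £2.39 + £0.57 + £0.33 + £0.67 + £3.43 + £0.47 + £1.13 + £1.02 = £32.32

£32.32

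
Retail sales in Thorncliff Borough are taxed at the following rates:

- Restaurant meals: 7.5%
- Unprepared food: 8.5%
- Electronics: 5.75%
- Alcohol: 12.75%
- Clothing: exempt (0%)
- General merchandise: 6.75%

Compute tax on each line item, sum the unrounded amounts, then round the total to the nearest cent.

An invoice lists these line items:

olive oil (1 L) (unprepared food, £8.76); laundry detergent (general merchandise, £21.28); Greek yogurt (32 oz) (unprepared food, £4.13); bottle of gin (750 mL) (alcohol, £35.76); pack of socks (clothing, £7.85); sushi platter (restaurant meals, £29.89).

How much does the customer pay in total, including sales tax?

Olive oil (1 L) £8.76: unprepared food → 8.5% → £0.7446
Laundry detergent £21.28: general merchandise → 6.75% → £1.4364
Greek yogurt (32 oz) £4.13: unprepared food → 8.5% → £0.35105
Bottle of gin (750 mL) £35.76: alcohol → 12.75% → £4.5594
Pack of socks £7.85: clothing → 0% → £0.00
Sushi platter £29.89: restaurant meals → 7.5% → £2.24175
Subtotal = £107.67; unrounded tax = £9.3332 → £9.33; total due = £117.00

£117.00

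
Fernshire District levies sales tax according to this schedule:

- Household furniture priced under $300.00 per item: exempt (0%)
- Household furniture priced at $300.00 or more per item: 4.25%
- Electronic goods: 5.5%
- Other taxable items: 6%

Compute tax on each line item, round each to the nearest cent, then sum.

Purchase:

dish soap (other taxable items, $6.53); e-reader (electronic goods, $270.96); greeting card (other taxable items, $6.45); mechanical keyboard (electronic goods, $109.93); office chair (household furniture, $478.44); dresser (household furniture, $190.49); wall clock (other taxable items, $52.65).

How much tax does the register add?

$45.22

Dish soap $6.53: other taxable items → 6% → $0.39
E-reader $270.96: electronic goods → 5.5% → $14.90
Greeting card $6.45: other taxable items → 6% → $0.39
Mechanical keyboard $109.93: electronic goods → 5.5% → $6.05
Office chair $478.44: household furniture, $300.00 or more → 4.25% → $20.33
Dresser $190.49: household furniture, under $300.00 → 0% → $0.00
Wall clock $52.65: other taxable items → 6% → $3.16
Total tax = $0.39 + $14.90 + $0.39 + $6.05 + $20.33 + $3.16 = $45.22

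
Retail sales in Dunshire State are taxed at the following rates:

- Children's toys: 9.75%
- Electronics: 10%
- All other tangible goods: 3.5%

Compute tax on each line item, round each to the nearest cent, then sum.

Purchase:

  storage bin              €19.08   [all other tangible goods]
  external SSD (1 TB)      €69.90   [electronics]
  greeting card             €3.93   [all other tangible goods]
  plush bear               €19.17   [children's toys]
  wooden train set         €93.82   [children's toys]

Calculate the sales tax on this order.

€18.82

Storage bin €19.08: all other tangible goods → 3.5% → €0.67
External SSD (1 TB) €69.90: electronics → 10% → €6.99
Greeting card €3.93: all other tangible goods → 3.5% → €0.14
Plush bear €19.17: children's toys → 9.75% → €1.87
Wooden train set €93.82: children's toys → 9.75% → €9.15
Total tax = €0.67 + €6.99 + €0.14 + €1.87 + €9.15 = €18.82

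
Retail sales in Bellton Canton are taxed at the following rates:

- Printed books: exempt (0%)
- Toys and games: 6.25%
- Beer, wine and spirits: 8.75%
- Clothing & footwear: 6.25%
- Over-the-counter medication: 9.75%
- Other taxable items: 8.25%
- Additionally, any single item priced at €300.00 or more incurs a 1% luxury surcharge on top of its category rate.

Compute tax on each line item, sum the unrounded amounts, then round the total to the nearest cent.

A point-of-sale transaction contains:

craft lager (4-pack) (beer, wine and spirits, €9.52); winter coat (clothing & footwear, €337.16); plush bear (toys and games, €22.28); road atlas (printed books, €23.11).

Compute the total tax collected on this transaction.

€26.67

Craft lager (4-pack) €9.52: beer, wine and spirits → 8.75% → €0.833
Winter coat €337.16: clothing & footwear → 6.25% + 1% surcharge = 7.25% → €24.4441
Plush bear €22.28: toys and games → 6.25% → €1.3925
Road atlas €23.11: printed books → 0% → €0.00
Unrounded tax sum = €26.6696 → €26.67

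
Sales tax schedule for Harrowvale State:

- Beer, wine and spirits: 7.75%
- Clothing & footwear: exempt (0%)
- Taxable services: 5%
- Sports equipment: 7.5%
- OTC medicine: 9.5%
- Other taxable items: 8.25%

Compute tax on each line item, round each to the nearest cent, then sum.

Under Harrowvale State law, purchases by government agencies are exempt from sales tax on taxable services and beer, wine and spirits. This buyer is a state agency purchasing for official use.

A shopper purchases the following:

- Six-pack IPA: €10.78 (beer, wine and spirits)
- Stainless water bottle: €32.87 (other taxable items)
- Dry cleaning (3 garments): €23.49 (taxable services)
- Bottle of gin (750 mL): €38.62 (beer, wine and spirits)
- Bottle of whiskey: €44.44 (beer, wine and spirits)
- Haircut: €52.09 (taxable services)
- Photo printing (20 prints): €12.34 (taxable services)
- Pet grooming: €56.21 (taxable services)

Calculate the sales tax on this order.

Six-pack IPA €10.78: beer, wine and spirits, buyer-exempt → 0% → €0.00
Stainless water bottle €32.87: other taxable items → 8.25% → €2.71
Dry cleaning (3 garments) €23.49: taxable services, buyer-exempt → 0% → €0.00
Bottle of gin (750 mL) €38.62: beer, wine and spirits, buyer-exempt → 0% → €0.00
Bottle of whiskey €44.44: beer, wine and spirits, buyer-exempt → 0% → €0.00
Haircut €52.09: taxable services, buyer-exempt → 0% → €0.00
Photo printing (20 prints) €12.34: taxable services, buyer-exempt → 0% → €0.00
Pet grooming €56.21: taxable services, buyer-exempt → 0% → €0.00
Total tax = €2.71

€2.71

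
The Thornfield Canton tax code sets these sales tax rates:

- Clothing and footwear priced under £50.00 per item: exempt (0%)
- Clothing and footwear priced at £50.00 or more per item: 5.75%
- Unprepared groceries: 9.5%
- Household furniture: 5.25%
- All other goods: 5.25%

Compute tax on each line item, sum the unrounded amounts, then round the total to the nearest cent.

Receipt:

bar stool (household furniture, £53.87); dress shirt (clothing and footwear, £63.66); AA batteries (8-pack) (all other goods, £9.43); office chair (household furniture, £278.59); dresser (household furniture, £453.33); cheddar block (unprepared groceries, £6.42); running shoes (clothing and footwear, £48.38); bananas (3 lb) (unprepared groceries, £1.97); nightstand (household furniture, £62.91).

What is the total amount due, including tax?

£1028.07

Bar stool £53.87: household furniture → 5.25% → £2.828175
Dress shirt £63.66: clothing and footwear, £50.00 or more → 5.75% → £3.66045
AA batteries (8-pack) £9.43: all other goods → 5.25% → £0.495075
Office chair £278.59: household furniture → 5.25% → £14.625975
Dresser £453.33: household furniture → 5.25% → £23.799825
Cheddar block £6.42: unprepared groceries → 9.5% → £0.6099
Running shoes £48.38: clothing and footwear, under £50.00 → 0% → £0.00
Bananas (3 lb) £1.97: unprepared groceries → 9.5% → £0.18715
Nightstand £62.91: household furniture → 5.25% → £3.302775
Subtotal = £978.56; unrounded tax = £49.509325 → £49.51; total due = £1028.07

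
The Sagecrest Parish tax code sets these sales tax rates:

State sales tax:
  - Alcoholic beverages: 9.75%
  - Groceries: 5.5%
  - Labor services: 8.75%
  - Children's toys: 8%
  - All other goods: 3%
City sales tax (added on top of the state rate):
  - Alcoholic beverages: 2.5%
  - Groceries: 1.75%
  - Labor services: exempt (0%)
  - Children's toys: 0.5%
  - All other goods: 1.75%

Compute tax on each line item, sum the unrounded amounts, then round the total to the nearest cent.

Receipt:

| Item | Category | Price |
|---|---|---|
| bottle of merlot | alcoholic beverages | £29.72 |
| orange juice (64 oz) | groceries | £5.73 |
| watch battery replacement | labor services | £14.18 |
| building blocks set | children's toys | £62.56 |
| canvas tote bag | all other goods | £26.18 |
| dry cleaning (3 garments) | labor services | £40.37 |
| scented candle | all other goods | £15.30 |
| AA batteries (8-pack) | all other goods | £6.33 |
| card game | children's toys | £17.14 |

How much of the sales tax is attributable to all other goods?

£2.27

Canvas tote bag £26.18: all other goods → 3% + 1.75% city = 4.75% → £1.24355
Scented candle £15.30: all other goods → 3% + 1.75% city = 4.75% → £0.72675
AA batteries (8-pack) £6.33: all other goods → 3% + 1.75% city = 4.75% → £0.300675
Tax on all other goods: unrounded sum = £2.270975 → £2.27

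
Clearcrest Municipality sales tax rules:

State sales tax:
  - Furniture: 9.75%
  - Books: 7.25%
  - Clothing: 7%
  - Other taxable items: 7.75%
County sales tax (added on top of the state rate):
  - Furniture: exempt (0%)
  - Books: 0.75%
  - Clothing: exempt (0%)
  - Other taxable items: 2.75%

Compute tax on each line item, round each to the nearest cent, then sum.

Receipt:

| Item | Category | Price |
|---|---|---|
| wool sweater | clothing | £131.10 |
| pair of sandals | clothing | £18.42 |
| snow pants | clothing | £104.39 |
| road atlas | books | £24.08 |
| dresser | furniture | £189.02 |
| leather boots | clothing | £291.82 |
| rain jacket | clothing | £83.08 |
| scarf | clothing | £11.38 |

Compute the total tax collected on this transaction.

£65.19

Wool sweater £131.10: clothing → 7% + 0% county = 7% → £9.18
Pair of sandals £18.42: clothing → 7% + 0% county = 7% → £1.29
Snow pants £104.39: clothing → 7% + 0% county = 7% → £7.31
Road atlas £24.08: books → 7.25% + 0.75% county = 8% → £1.93
Dresser £189.02: furniture → 9.75% + 0% county = 9.75% → £18.43
Leather boots £291.82: clothing → 7% + 0% county = 7% → £20.43
Rain jacket £83.08: clothing → 7% + 0% county = 7% → £5.82
Scarf £11.38: clothing → 7% + 0% county = 7% → £0.80
Total tax = £9.18 + £1.29 + £7.31 + £1.93 + £18.43 + £20.43 + £5.82 + £0.80 = £65.19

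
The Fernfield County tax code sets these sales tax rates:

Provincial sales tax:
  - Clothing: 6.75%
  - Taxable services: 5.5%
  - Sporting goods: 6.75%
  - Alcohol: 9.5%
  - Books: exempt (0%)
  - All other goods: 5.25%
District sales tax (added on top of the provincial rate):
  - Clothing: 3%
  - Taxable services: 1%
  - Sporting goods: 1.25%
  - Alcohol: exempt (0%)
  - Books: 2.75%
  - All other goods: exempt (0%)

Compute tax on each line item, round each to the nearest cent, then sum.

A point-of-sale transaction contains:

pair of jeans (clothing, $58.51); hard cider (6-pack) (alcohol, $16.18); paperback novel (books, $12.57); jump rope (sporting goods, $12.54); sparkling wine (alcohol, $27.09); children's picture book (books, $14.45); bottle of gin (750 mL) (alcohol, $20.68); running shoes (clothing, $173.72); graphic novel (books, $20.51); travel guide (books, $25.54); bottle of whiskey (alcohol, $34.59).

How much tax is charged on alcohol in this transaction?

Hard cider (6-pack) $16.18: alcohol → 9.5% + 0% district = 9.5% → $1.54
Sparkling wine $27.09: alcohol → 9.5% + 0% district = 9.5% → $2.57
Bottle of gin (750 mL) $20.68: alcohol → 9.5% + 0% district = 9.5% → $1.96
Bottle of whiskey $34.59: alcohol → 9.5% + 0% district = 9.5% → $3.29
Tax on alcohol = $1.54 + $2.57 + $1.96 + $3.29 = $9.36

$9.36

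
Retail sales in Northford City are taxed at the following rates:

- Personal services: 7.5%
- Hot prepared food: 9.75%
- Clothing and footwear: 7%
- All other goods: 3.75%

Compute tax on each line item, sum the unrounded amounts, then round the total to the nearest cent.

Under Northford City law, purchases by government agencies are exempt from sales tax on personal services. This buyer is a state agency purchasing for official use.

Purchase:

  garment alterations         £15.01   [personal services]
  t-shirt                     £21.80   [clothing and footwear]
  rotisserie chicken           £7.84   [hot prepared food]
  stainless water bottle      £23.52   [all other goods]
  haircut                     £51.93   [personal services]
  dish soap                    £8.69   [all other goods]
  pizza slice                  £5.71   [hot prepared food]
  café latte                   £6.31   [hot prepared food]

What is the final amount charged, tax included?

Garment alterations £15.01: personal services, buyer-exempt → 0% → £0.00
T-shirt £21.80: clothing and footwear → 7% → £1.526
Rotisserie chicken £7.84: hot prepared food → 9.75% → £0.7644
Stainless water bottle £23.52: all other goods → 3.75% → £0.882
Haircut £51.93: personal services, buyer-exempt → 0% → £0.00
Dish soap £8.69: all other goods → 3.75% → £0.325875
Pizza slice £5.71: hot prepared food → 9.75% → £0.556725
Café latte £6.31: hot prepared food → 9.75% → £0.615225
Subtotal = £140.81; unrounded tax = £4.670225 → £4.67; total due = £145.48

£145.48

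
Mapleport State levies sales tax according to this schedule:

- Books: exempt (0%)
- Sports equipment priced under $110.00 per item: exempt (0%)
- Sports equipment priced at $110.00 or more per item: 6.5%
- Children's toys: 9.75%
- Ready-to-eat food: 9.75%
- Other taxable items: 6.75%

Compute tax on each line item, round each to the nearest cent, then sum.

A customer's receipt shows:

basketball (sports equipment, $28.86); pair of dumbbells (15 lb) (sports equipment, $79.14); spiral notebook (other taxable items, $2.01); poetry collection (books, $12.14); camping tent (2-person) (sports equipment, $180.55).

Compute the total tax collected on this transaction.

$11.88

Basketball $28.86: sports equipment, under $110.00 → 0% → $0.00
Pair of dumbbells (15 lb) $79.14: sports equipment, under $110.00 → 0% → $0.00
Spiral notebook $2.01: other taxable items → 6.75% → $0.14
Poetry collection $12.14: books → 0% → $0.00
Camping tent (2-person) $180.55: sports equipment, $110.00 or more → 6.5% → $11.74
Total tax = $0.14 + $11.74 = $11.88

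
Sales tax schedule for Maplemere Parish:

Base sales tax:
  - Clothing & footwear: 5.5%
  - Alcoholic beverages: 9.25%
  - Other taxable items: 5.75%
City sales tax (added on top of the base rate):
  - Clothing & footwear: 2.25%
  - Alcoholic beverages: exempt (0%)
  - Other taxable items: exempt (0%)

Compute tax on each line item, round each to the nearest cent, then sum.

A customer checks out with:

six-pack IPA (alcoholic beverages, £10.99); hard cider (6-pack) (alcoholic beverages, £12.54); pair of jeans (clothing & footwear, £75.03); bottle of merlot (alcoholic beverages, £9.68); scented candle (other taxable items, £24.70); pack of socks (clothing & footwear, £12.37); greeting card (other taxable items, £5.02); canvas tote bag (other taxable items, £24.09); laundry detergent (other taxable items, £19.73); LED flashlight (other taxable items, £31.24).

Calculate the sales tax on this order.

£15.88

Six-pack IPA £10.99: alcoholic beverages → 9.25% + 0% city = 9.25% → £1.02
Hard cider (6-pack) £12.54: alcoholic beverages → 9.25% + 0% city = 9.25% → £1.16
Pair of jeans £75.03: clothing & footwear → 5.5% + 2.25% city = 7.75% → £5.81
Bottle of merlot £9.68: alcoholic beverages → 9.25% + 0% city = 9.25% → £0.90
Scented candle £24.70: other taxable items → 5.75% + 0% city = 5.75% → £1.42
Pack of socks £12.37: clothing & footwear → 5.5% + 2.25% city = 7.75% → £0.96
Greeting card £5.02: other taxable items → 5.75% + 0% city = 5.75% → £0.29
Canvas tote bag £24.09: other taxable items → 5.75% + 0% city = 5.75% → £1.39
Laundry detergent £19.73: other taxable items → 5.75% + 0% city = 5.75% → £1.13
LED flashlight £31.24: other taxable items → 5.75% + 0% city = 5.75% → £1.80
Total tax = £1.02 + £1.16 + £5.81 + £0.90 + £1.42 + £0.96 + £0.29 + £1.39 + £1.13 + £1.80 = £15.88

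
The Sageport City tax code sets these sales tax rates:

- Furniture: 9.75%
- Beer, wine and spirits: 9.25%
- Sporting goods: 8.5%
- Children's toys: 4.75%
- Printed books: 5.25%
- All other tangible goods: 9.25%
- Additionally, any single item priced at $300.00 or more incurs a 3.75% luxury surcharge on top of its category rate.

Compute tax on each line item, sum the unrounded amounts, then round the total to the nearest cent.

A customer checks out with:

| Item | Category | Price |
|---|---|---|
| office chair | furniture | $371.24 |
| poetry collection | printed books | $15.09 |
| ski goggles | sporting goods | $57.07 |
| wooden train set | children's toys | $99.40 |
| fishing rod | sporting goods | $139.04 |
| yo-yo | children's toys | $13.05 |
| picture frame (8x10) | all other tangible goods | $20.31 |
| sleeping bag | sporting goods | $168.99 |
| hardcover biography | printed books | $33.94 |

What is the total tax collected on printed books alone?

$2.57

Poetry collection $15.09: printed books → 5.25% → $0.792225
Hardcover biography $33.94: printed books → 5.25% → $1.78185
Tax on printed books: unrounded sum = $2.574075 → $2.57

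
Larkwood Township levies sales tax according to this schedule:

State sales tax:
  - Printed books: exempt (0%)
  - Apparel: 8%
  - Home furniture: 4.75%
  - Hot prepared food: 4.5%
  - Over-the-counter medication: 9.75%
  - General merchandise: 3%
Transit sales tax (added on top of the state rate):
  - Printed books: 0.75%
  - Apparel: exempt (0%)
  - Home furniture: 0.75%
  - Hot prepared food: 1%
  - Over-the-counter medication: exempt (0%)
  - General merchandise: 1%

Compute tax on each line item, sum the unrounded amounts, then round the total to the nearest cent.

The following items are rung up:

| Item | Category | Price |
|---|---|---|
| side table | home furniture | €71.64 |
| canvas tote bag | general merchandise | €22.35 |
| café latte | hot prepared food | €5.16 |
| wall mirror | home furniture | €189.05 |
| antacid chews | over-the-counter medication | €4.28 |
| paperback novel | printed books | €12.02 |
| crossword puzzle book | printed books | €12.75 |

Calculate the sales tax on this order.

Side table €71.64: home furniture → 4.75% + 0.75% transit = 5.5% → €3.9402
Canvas tote bag €22.35: general merchandise → 3% + 1% transit = 4% → €0.894
Café latte €5.16: hot prepared food → 4.5% + 1% transit = 5.5% → €0.2838
Wall mirror €189.05: home furniture → 4.75% + 0.75% transit = 5.5% → €10.39775
Antacid chews €4.28: over-the-counter medication → 9.75% + 0% transit = 9.75% → €0.4173
Paperback novel €12.02: printed books → 0% + 0.75% transit = 0.75% → €0.09015
Crossword puzzle book €12.75: printed books → 0% + 0.75% transit = 0.75% → €0.095625
Unrounded tax sum = €16.118825 → €16.12

€16.12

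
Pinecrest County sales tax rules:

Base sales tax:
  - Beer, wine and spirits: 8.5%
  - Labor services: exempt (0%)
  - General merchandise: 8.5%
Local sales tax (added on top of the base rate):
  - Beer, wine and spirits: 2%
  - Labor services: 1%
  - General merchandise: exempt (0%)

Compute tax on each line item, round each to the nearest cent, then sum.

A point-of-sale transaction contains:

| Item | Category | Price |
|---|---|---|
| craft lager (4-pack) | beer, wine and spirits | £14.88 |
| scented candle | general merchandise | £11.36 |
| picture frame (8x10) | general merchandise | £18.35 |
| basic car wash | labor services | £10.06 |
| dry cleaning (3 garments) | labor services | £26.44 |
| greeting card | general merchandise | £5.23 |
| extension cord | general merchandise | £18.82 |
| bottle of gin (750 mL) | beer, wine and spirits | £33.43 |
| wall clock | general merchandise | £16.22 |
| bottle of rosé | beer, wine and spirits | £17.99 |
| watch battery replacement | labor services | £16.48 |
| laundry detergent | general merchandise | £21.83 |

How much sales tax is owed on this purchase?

£15.29

Craft lager (4-pack) £14.88: beer, wine and spirits → 8.5% + 2% local = 10.5% → £1.56
Scented candle £11.36: general merchandise → 8.5% + 0% local = 8.5% → £0.97
Picture frame (8x10) £18.35: general merchandise → 8.5% + 0% local = 8.5% → £1.56
Basic car wash £10.06: labor services → 0% + 1% local = 1% → £0.10
Dry cleaning (3 garments) £26.44: labor services → 0% + 1% local = 1% → £0.26
Greeting card £5.23: general merchandise → 8.5% + 0% local = 8.5% → £0.44
Extension cord £18.82: general merchandise → 8.5% + 0% local = 8.5% → £1.60
Bottle of gin (750 mL) £33.43: beer, wine and spirits → 8.5% + 2% local = 10.5% → £3.51
Wall clock £16.22: general merchandise → 8.5% + 0% local = 8.5% → £1.38
Bottle of rosé £17.99: beer, wine and spirits → 8.5% + 2% local = 10.5% → £1.89
Watch battery replacement £16.48: labor services → 0% + 1% local = 1% → £0.16
Laundry detergent £21.83: general merchandise → 8.5% + 0% local = 8.5% → £1.86
Total tax = £1.56 + £0.97 + £1.56 + £0.10 + £0.26 + £0.44 + £1.60 + £3.51 + £1.38 + £1.89 + £0.16 + £1.86 = £15.29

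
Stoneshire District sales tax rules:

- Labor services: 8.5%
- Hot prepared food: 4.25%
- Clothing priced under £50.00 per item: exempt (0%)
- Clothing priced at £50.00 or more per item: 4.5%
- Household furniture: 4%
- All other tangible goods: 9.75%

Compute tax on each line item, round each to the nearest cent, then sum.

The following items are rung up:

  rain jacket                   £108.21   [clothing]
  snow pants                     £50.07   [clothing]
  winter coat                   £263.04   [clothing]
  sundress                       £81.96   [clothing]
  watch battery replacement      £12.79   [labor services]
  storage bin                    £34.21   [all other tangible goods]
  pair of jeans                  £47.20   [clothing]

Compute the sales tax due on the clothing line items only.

£22.65

Rain jacket £108.21: clothing, £50.00 or more → 4.5% → £4.87
Snow pants £50.07: clothing, £50.00 or more → 4.5% → £2.25
Winter coat £263.04: clothing, £50.00 or more → 4.5% → £11.84
Sundress £81.96: clothing, £50.00 or more → 4.5% → £3.69
Pair of jeans £47.20: clothing, under £50.00 → 0% → £0.00
Tax on clothing = £4.87 + £2.25 + £11.84 + £3.69 + £0.00 = £22.65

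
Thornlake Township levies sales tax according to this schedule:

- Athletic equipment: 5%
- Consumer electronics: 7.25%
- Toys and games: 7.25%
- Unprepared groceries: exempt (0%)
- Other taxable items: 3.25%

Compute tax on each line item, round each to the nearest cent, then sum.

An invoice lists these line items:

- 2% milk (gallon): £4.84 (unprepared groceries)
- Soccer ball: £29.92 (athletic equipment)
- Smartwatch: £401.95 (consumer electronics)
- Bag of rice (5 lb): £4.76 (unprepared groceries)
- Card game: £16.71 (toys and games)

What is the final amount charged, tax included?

2% milk (gallon) £4.84: unprepared groceries → 0% → £0.00
Soccer ball £29.92: athletic equipment → 5% → £1.50
Smartwatch £401.95: consumer electronics → 7.25% → £29.14
Bag of rice (5 lb) £4.76: unprepared groceries → 0% → £0.00
Card game £16.71: toys and games → 7.25% → £1.21
Subtotal = £458.18; tax = £31.85; total due = £490.03

£490.03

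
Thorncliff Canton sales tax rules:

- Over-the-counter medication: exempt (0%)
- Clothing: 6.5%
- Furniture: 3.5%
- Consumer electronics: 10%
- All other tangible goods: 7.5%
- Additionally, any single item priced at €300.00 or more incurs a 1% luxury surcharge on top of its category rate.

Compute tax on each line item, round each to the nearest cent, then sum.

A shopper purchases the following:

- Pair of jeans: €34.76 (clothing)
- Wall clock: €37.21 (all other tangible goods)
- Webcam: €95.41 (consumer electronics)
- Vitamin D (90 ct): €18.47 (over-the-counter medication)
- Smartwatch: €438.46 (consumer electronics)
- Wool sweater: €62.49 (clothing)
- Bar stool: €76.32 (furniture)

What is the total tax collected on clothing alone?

Pair of jeans €34.76: clothing → 6.5% → €2.26
Wool sweater €62.49: clothing → 6.5% → €4.06
Tax on clothing = €2.26 + €4.06 = €6.32

€6.32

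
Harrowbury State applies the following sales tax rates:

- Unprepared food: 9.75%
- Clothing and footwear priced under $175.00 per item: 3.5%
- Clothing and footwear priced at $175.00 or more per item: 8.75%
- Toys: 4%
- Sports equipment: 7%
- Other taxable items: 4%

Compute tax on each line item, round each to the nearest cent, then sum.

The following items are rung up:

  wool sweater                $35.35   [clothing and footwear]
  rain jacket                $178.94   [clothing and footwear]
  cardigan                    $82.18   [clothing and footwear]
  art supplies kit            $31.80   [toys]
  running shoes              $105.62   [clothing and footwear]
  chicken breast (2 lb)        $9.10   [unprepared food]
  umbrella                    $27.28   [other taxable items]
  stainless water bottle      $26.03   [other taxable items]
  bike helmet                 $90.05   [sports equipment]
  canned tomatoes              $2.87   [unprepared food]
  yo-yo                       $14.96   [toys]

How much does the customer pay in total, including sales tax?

Wool sweater $35.35: clothing and footwear, under $175.00 → 3.5% → $1.24
Rain jacket $178.94: clothing and footwear, $175.00 or more → 8.75% → $15.66
Cardigan $82.18: clothing and footwear, under $175.00 → 3.5% → $2.88
Art supplies kit $31.80: toys → 4% → $1.27
Running shoes $105.62: clothing and footwear, under $175.00 → 3.5% → $3.70
Chicken breast (2 lb) $9.10: unprepared food → 9.75% → $0.89
Umbrella $27.28: other taxable items → 4% → $1.09
Stainless water bottle $26.03: other taxable items → 4% → $1.04
Bike helmet $90.05: sports equipment → 7% → $6.30
Canned tomatoes $2.87: unprepared food → 9.75% → $0.28
Yo-yo $14.96: toys → 4% → $0.60
Subtotal = $604.18; tax = $34.95; total due = $639.13

$639.13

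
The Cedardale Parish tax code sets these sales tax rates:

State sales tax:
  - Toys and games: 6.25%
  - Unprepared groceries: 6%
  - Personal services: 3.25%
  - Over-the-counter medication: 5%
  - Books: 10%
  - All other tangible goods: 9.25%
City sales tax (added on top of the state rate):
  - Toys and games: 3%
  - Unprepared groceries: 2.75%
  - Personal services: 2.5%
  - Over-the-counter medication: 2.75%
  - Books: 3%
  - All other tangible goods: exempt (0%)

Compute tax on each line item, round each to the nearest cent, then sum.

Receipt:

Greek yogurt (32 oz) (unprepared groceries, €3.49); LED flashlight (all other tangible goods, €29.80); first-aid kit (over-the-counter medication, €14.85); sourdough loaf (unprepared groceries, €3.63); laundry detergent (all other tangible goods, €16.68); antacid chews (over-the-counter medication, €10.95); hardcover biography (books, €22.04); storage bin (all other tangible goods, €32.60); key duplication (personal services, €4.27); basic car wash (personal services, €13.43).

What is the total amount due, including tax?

€165.58

Greek yogurt (32 oz) €3.49: unprepared groceries → 6% + 2.75% city = 8.75% → €0.31
LED flashlight €29.80: all other tangible goods → 9.25% + 0% city = 9.25% → €2.76
First-aid kit €14.85: over-the-counter medication → 5% + 2.75% city = 7.75% → €1.15
Sourdough loaf €3.63: unprepared groceries → 6% + 2.75% city = 8.75% → €0.32
Laundry detergent €16.68: all other tangible goods → 9.25% + 0% city = 9.25% → €1.54
Antacid chews €10.95: over-the-counter medication → 5% + 2.75% city = 7.75% → €0.85
Hardcover biography €22.04: books → 10% + 3% city = 13% → €2.87
Storage bin €32.60: all other tangible goods → 9.25% + 0% city = 9.25% → €3.02
Key duplication €4.27: personal services → 3.25% + 2.5% city = 5.75% → €0.25
Basic car wash €13.43: personal services → 3.25% + 2.5% city = 5.75% → €0.77
Subtotal = €151.74; tax = €13.84; total due = €165.58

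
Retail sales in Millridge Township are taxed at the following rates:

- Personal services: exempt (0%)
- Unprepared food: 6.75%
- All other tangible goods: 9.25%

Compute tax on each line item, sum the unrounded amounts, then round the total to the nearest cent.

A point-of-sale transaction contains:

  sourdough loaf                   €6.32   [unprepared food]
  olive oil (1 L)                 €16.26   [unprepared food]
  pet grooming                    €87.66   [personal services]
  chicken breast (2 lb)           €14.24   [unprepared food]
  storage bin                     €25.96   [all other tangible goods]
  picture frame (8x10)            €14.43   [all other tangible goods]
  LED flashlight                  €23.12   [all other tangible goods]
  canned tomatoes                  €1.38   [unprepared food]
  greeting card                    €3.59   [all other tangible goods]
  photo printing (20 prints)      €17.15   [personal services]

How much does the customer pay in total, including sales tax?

€218.90

Sourdough loaf €6.32: unprepared food → 6.75% → €0.4266
Olive oil (1 L) €16.26: unprepared food → 6.75% → €1.09755
Pet grooming €87.66: personal services → 0% → €0.00
Chicken breast (2 lb) €14.24: unprepared food → 6.75% → €0.9612
Storage bin €25.96: all other tangible goods → 9.25% → €2.4013
Picture frame (8x10) €14.43: all other tangible goods → 9.25% → €1.334775
LED flashlight €23.12: all other tangible goods → 9.25% → €2.1386
Canned tomatoes €1.38: unprepared food → 6.75% → €0.09315
Greeting card €3.59: all other tangible goods → 9.25% → €0.332075
Photo printing (20 prints) €17.15: personal services → 0% → €0.00
Subtotal = €210.11; unrounded tax = €8.78525 → €8.79; total due = €218.90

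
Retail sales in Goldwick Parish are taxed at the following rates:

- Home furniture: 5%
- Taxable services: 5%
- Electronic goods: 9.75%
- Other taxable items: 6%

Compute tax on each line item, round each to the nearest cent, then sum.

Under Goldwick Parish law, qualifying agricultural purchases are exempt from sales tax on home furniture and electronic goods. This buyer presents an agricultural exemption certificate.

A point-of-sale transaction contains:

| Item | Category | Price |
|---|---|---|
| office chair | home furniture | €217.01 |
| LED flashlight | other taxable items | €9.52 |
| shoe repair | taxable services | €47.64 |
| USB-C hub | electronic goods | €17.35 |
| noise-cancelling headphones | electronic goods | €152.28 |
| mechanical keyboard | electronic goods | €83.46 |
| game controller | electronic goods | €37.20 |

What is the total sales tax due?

€2.95

Office chair €217.01: home furniture, buyer-exempt → 0% → €0.00
LED flashlight €9.52: other taxable items → 6% → €0.57
Shoe repair €47.64: taxable services → 5% → €2.38
USB-C hub €17.35: electronic goods, buyer-exempt → 0% → €0.00
Noise-cancelling headphones €152.28: electronic goods, buyer-exempt → 0% → €0.00
Mechanical keyboard €83.46: electronic goods, buyer-exempt → 0% → €0.00
Game controller €37.20: electronic goods, buyer-exempt → 0% → €0.00
Total tax = €0.57 + €2.38 = €2.95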